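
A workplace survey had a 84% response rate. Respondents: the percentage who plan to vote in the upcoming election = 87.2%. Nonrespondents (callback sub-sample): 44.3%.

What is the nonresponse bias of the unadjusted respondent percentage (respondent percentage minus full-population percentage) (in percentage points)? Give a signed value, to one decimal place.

Nonresponse fraction = 1 − 0.84 = 0.16.
Bias = (nonresponse fraction) × (respondent percentage − nonrespondent percentage)
     = 0.16 × (87.2 − 44.3) = 0.16 × 42.9 = 6.864.

+6.9 percentage points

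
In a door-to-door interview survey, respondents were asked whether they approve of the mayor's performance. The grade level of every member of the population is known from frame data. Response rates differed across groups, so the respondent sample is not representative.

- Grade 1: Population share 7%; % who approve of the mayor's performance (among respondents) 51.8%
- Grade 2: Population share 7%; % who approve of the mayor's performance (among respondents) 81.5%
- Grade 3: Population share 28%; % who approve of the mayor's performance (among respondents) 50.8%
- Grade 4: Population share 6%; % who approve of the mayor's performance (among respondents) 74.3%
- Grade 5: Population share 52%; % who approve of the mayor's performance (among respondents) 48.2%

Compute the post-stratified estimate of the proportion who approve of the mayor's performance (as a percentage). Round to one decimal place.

Each cell contributes population-share × respondent value:
  Grade 1: 0.07 × 51.8 = 3.626
  Grade 2: 0.07 × 81.5 = 5.705
  Grade 3: 0.28 × 50.8 = 14.224
  Grade 4: 0.06 × 74.3 = 4.458
  Grade 5: 0.52 × 48.2 = 25.064
Post-stratified estimate = 53.077 → 53.1%.

53.1%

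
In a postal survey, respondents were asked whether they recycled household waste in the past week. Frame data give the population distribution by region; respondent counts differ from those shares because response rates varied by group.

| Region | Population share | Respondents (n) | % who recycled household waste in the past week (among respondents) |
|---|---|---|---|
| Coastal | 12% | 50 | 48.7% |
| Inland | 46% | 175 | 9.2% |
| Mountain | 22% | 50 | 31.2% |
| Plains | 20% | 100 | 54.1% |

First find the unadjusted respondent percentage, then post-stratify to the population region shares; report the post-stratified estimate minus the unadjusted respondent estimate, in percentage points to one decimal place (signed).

-1.6 percentage points

Unadjusted (pooled respondent) estimate weights by respondent counts:
  (50/375)×48.7 + (175/375)×9.2 + (50/375)×31.2 + (100/375)×54.1 = 29.3733%
Post-stratified estimate weights by population shares:
  0.12×48.7 + 0.46×9.2 + 0.22×31.2 + 0.2×54.1 = 27.76%
Difference = 27.76 − 29.3733 = -1.6133 pp.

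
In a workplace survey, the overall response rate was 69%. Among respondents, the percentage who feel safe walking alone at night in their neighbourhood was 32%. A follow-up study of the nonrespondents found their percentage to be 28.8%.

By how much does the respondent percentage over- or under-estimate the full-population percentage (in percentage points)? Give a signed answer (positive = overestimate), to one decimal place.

+1.0 percentage points

Nonresponse fraction = 1 − 0.69 = 0.31.
Bias = (nonresponse fraction) × (respondent percentage − nonrespondent percentage)
     = 0.31 × (32 − 28.8) = 0.31 × 3.2 = 0.992.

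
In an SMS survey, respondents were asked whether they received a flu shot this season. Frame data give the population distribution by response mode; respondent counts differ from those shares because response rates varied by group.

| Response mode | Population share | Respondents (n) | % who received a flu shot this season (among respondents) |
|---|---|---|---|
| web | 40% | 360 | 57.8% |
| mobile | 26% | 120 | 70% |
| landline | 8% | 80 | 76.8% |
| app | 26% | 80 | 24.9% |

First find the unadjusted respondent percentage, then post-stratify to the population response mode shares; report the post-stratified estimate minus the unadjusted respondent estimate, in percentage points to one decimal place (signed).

Naive respondent-only estimate (weights = respondent counts):
  (360/640)×57.8 + (120/640)×70 + (80/640)×76.8 + (80/640)×24.9 = 58.35%
Reweighting by population response mode shares:
  0.4×57.8 + 0.26×70 + 0.08×76.8 + 0.26×24.9 = 53.938%
Difference = 53.938 − 58.35 = -4.412 pp.

-4.4 percentage points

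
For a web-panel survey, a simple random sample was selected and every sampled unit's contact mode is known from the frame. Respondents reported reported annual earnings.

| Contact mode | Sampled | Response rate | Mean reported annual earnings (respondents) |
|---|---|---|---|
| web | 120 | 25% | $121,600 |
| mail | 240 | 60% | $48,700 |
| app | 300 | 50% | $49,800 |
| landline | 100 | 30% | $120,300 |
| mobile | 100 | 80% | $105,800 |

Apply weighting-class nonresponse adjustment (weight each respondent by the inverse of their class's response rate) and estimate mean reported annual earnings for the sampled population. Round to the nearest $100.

With weight = n_sampled/n_responded per class, the weighted class total is n_sampled:
  web: 120 × 121,600 = 14,592,000
  mail: 240 × 48,700 = 11,688,000
  app: 300 × 49,800 = 14,940,000
  landline: 100 × 120,300 = 12,030,000
  mobile: 100 × 105,800 = 10,580,000
Adjusted estimate = 63,830,000 / 860 = 74220.9 → $74,200.

$74,200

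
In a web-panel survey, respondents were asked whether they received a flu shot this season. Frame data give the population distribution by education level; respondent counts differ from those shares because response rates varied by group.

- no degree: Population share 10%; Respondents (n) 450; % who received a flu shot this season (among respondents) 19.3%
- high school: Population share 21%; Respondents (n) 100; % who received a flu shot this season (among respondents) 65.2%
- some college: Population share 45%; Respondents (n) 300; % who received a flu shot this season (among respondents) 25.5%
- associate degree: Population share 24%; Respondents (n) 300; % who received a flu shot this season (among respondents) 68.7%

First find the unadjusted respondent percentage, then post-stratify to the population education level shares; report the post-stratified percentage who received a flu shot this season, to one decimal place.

Without adjustment, the pooled respondent share is:
  (450/1150)×19.3 + (100/1150)×65.2 + (300/1150)×25.5 + (300/1150)×68.7 = 37.7957%
Reweighting by population education level shares:
  0.1×19.3 + 0.21×65.2 + 0.45×25.5 + 0.24×68.7 = 43.585%

43.6%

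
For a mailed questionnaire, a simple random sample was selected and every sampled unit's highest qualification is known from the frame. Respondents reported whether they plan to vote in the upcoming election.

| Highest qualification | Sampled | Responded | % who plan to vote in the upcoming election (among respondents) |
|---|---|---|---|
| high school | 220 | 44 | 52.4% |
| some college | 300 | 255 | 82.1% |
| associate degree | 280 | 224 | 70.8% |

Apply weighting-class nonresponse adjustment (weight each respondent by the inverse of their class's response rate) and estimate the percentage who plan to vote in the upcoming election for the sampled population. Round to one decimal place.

70.0%

Class response rates: high school 44/220 = 20%, some college 255/300 = 85%, associate degree 224/280 = 80%.
Weighting each respondent by the inverse class response rate inflates each class back to its sampled size, so the class weight is n_sampled:
  high school: 220 × 52.4 = 11,528
  some college: 300 × 82.1 = 24,630
  associate degree: 280 × 70.8 = 19,824
Adjusted estimate = 55,982 / 800 = 69.9775 → 70.0%.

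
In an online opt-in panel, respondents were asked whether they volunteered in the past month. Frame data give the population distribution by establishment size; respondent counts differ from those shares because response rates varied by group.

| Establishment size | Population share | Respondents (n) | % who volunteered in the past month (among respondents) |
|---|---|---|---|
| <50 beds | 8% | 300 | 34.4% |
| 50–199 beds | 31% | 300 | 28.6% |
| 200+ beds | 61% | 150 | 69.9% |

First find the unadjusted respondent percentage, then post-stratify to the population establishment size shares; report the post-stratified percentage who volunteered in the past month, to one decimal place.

Unadjusted (pooled respondent) estimate weights by respondent counts:
  (300/750)×34.4 + (300/750)×28.6 + (150/750)×69.9 = 39.18%
Post-stratifying to population shares instead:
  0.08×34.4 + 0.31×28.6 + 0.61×69.9 = 54.257%

54.3%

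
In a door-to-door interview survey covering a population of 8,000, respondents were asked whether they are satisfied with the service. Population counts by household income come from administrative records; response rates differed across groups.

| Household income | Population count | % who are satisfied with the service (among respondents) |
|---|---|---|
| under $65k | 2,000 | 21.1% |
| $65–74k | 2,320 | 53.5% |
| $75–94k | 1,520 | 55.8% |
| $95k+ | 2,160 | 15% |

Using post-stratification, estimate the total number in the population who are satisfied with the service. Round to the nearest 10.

Apply each group's respondent rate to its population count:
  under $65k: 2,000 × 21.1% = 422
  $65–74k: 2,320 × 53.5% = 1241.2
  $75–94k: 1,520 × 55.8% = 848.16
  $95k+: 2,160 × 15% = 324
Estimated total = 2835.36 → 2,840.

2,840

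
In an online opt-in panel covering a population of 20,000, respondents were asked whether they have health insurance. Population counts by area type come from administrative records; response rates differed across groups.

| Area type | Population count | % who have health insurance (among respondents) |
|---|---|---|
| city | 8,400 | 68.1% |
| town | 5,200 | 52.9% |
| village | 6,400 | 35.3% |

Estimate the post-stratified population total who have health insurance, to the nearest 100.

10,700

Each cell contributes its population count × the respondent rate:
  city: 8,400 × 68.1% = 5720.4
  town: 5,200 × 52.9% = 2750.8
  village: 6,400 × 35.3% = 2259.2
Estimated total = 10730.4 → 10,700.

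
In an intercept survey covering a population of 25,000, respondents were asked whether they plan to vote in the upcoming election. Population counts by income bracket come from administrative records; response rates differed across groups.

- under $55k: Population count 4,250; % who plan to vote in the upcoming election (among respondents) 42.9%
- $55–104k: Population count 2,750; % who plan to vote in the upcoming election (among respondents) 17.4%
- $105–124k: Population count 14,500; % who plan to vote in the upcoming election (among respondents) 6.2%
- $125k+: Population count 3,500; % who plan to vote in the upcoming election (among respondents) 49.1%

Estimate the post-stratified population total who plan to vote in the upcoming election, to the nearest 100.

4,900

Apply each group's respondent rate to its population count:
  under $55k: 4,250 × 42.9% = 1823.25
  $55–104k: 2,750 × 17.4% = 478.5
  $105–124k: 14,500 × 6.2% = 899
  $125k+: 3,500 × 49.1% = 1718.5
Estimated total = 4919.25 → 4,900.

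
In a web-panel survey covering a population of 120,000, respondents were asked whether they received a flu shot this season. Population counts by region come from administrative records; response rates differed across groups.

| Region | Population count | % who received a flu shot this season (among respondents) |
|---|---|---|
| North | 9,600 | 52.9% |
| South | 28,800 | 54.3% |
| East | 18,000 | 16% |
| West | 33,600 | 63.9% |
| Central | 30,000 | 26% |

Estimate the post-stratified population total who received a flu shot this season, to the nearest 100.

Apply each group's respondent rate to its population count:
  North: 9,600 × 52.9% = 5078.4
  South: 28,800 × 54.3% = 15638.4
  East: 18,000 × 16% = 2880
  West: 33,600 × 63.9% = 21470.4
  Central: 30,000 × 26% = 7800
Estimated total = 52867.2 → 52,900.

52,900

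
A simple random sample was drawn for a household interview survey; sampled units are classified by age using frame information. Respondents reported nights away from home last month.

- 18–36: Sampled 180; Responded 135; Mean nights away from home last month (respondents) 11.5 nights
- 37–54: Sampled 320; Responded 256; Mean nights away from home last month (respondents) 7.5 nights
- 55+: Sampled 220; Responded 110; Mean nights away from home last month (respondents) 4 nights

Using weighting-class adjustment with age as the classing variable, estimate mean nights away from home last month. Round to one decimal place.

Class response rates: 18–36 135/180 = 75%, 37–54 256/320 = 80%, 55+ 110/220 = 50%.
With weight = n_sampled/n_responded per class, the weighted class total is n_sampled:
  18–36: 180 × 11.5 = 2070
  37–54: 320 × 7.5 = 2400
  55+: 220 × 4 = 880
Adjusted estimate = 5350 / 720 = 7.43056 → 7.4.

7.4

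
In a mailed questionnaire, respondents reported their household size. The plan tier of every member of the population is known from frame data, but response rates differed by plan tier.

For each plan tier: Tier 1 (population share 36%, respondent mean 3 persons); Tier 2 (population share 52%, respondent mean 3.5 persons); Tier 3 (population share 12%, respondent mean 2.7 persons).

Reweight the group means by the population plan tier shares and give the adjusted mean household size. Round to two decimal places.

Post-stratification weights by population share, not respondent share:
  Tier 1: 0.36 × 3 = 1.08
  Tier 2: 0.52 × 3.5 = 1.82
  Tier 3: 0.12 × 2.7 = 0.324
Post-stratified estimate = 3.224 → 3.22.

3.22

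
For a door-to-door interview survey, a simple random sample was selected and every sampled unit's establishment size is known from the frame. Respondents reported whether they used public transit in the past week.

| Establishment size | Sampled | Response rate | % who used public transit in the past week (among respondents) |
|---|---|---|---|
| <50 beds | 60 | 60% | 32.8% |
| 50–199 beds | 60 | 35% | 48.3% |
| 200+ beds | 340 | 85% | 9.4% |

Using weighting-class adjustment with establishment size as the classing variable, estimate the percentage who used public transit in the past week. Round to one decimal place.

Weighting each respondent by the inverse class response rate inflates each class back to its sampled size, so the class weight is n_sampled:
  <50 beds: 60 × 32.8 = 1968
  50–199 beds: 60 × 48.3 = 2898
  200+ beds: 340 × 9.4 = 3196
Adjusted estimate = 8062 / 460 = 17.5261 → 17.5%.

17.5%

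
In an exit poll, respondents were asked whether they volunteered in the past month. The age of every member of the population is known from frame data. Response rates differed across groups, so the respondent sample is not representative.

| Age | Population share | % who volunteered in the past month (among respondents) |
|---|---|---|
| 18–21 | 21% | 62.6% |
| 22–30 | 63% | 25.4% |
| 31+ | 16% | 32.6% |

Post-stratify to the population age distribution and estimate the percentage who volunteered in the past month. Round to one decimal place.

34.4%

Each cell contributes population-share × respondent value:
  18–21: 0.21 × 62.6 = 13.146
  22–30: 0.63 × 25.4 = 16.002
  31+: 0.16 × 32.6 = 5.216
Post-stratified estimate = 34.364 → 34.4%.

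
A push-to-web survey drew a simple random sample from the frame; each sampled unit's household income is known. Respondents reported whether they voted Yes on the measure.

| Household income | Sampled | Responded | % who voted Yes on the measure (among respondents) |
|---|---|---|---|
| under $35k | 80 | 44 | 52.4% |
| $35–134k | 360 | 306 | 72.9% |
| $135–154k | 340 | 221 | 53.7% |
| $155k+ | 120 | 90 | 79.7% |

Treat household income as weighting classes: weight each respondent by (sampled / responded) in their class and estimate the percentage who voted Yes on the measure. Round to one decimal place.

64.7%

Class response rates: under $35k 44/80 = 55%, $35–134k 306/360 = 85%, $135–154k 221/340 = 65%, $155k+ 90/120 = 75%.
Each respondent's weight = sampled/responded in their class; summing within a class gives n_sampled, so:
  under $35k: 80 × 52.4 = 4192
  $35–134k: 360 × 72.9 = 26244
  $135–154k: 340 × 53.7 = 18,258
  $155k+: 120 × 79.7 = 9564
Adjusted estimate = 58,258 / 900 = 64.7311 → 64.7%.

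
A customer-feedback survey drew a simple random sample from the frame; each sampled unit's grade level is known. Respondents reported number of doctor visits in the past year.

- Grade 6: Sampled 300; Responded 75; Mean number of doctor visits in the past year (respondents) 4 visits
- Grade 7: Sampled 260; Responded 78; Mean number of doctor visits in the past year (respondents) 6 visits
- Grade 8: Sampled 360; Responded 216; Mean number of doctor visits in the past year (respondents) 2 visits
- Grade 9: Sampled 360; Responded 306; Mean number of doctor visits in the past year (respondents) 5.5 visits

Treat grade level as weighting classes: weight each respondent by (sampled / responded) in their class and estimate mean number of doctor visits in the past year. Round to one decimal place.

Class response rates: Grade 6 75/300 = 25%, Grade 7 78/260 = 30%, Grade 8 216/360 = 60%, Grade 9 306/360 = 85%.
Inverse-response-rate weighting restores each class to its sampled count, so class totals weight by n_sampled:
  Grade 6: 300 × 4 = 1200
  Grade 7: 260 × 6 = 1560
  Grade 8: 360 × 2 = 720
  Grade 9: 360 × 5.5 = 1980
Adjusted estimate = 5460 / 1,280 = 4.26562 → 4.3.

4.3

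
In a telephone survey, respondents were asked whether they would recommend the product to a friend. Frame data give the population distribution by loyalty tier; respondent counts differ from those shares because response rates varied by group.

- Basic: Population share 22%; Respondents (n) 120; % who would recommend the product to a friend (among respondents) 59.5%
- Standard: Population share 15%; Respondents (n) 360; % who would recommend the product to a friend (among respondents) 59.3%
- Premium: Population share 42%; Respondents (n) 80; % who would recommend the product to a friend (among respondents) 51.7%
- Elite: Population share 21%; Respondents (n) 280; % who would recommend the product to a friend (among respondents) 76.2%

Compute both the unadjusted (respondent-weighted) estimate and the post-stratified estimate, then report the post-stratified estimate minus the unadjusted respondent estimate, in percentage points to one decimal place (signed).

-4.5 percentage points

Unadjusted (pooled respondent) estimate weights by respondent counts:
  (120/840)×59.5 + (360/840)×59.3 + (80/840)×51.7 + (280/840)×76.2 = 64.2381%
Post-stratified estimate weights by population shares:
  0.22×59.5 + 0.15×59.3 + 0.42×51.7 + 0.21×76.2 = 59.701%
Difference = 59.701 − 64.2381 = -4.5371 pp.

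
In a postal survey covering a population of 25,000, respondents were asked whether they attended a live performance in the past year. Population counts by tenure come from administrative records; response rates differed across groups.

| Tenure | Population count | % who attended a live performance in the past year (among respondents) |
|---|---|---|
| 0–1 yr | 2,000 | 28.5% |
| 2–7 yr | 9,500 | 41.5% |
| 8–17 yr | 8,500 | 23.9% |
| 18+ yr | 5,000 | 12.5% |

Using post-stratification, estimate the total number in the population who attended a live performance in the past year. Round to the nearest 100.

Estimated count per cell = population count × respondent percentage:
  0–1 yr: 2,000 × 28.5% = 570
  2–7 yr: 9,500 × 41.5% = 3942.5
  8–17 yr: 8,500 × 23.9% = 2031.5
  18+ yr: 5,000 × 12.5% = 625
Estimated total = 7169 → 7,200.

7,200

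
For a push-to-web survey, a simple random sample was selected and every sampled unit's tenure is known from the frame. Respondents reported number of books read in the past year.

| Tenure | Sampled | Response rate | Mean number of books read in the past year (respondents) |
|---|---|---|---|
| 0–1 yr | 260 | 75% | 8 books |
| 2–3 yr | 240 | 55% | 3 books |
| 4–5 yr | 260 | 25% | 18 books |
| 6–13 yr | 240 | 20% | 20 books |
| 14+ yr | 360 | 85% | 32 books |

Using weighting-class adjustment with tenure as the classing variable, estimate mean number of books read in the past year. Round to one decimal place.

17.5

Weighting each respondent by the inverse class response rate inflates each class back to its sampled size, so the class weight is n_sampled:
  0–1 yr: 260 × 8 = 2080
  2–3 yr: 240 × 3 = 720
  4–5 yr: 260 × 18 = 4680
  6–13 yr: 240 × 20 = 4800
  14+ yr: 360 × 32 = 11,520
Adjusted estimate = 23,800 / 1,360 = 17.5 → 17.5.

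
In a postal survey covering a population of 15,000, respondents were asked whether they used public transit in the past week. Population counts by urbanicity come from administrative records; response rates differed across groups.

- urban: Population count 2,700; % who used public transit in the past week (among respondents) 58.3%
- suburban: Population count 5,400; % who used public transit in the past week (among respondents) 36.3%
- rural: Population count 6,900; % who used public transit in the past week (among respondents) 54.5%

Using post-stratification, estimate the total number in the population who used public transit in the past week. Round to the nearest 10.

Apply each group's respondent rate to its population count:
  urban: 2,700 × 58.3% = 1574.1
  suburban: 5,400 × 36.3% = 1960.2
  rural: 6,900 × 54.5% = 3760.5
Estimated total = 7294.8 → 7,290.

7,290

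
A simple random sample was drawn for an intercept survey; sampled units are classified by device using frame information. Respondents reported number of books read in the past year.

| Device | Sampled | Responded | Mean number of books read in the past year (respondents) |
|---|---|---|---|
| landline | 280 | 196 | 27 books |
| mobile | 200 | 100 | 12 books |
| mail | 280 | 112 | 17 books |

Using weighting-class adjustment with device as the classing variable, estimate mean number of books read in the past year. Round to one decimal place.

19.4

Response rates by class: landline 196/280 = 70%, mobile 100/200 = 50%, mail 112/280 = 40%.
Weighting each respondent by the inverse class response rate inflates each class back to its sampled size, so the class weight is n_sampled:
  landline: 280 × 27 = 7560
  mobile: 200 × 12 = 2400
  mail: 280 × 17 = 4760
Adjusted estimate = 14,720 / 760 = 19.3684 → 19.4.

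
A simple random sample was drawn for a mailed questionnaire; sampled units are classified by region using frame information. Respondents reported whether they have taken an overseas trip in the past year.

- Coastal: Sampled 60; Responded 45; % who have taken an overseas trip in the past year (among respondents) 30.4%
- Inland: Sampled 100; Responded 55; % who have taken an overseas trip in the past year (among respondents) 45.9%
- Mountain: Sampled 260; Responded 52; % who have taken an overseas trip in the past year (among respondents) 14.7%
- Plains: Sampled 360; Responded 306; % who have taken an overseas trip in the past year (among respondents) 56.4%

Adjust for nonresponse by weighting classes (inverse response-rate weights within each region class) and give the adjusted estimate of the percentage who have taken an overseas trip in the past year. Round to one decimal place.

39.2%

Response rates by class: Coastal 45/60 = 75%, Inland 55/100 = 55%, Mountain 52/260 = 20%, Plains 306/360 = 85%.
Weighting each respondent by the inverse class response rate inflates each class back to its sampled size, so the class weight is n_sampled:
  Coastal: 60 × 30.4 = 1824
  Inland: 100 × 45.9 = 4590
  Mountain: 260 × 14.7 = 3822
  Plains: 360 × 56.4 = 20,304
Adjusted estimate = 30,540 / 780 = 39.1538 → 39.2%.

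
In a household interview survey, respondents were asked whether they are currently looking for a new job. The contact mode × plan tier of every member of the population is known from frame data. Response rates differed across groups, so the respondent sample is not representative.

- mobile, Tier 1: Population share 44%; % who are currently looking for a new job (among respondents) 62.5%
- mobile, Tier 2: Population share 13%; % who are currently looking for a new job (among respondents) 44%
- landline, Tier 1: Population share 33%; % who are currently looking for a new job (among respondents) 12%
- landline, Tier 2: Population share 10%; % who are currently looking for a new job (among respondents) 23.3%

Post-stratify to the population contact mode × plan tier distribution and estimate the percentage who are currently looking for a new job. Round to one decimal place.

39.5%

Post-stratification weights by population share, not respondent share:
  mobile, Tier 1: 0.44 × 62.5 = 27.5
  mobile, Tier 2: 0.13 × 44 = 5.72
  landline, Tier 1: 0.33 × 12 = 3.96
  landline, Tier 2: 0.1 × 23.3 = 2.33
Post-stratified estimate = 39.51 → 39.5%.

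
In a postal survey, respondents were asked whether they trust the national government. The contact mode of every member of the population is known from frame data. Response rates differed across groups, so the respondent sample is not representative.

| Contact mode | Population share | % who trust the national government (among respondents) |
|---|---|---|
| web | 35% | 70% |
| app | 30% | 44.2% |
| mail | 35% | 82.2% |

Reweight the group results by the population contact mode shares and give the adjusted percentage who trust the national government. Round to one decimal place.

Each cell contributes population-share × respondent value:
  web: 0.35 × 70 = 24.5
  app: 0.3 × 44.2 = 13.26
  mail: 0.35 × 82.2 = 28.77
Post-stratified estimate = 66.53 → 66.5%.

66.5%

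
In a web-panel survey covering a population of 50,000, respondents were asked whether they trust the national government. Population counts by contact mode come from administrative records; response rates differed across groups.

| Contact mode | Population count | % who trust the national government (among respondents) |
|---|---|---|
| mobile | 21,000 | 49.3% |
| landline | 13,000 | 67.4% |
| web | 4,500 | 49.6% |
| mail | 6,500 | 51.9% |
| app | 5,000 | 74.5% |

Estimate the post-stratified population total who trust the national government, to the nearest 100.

28,400

Estimated count per cell = population count × respondent percentage:
  mobile: 21,000 × 49.3% = 10,353
  landline: 13,000 × 67.4% = 8762
  web: 4,500 × 49.6% = 2232
  mail: 6,500 × 51.9% = 3373.5
  app: 5,000 × 74.5% = 3725
Estimated total = 28445.5 → 28,400.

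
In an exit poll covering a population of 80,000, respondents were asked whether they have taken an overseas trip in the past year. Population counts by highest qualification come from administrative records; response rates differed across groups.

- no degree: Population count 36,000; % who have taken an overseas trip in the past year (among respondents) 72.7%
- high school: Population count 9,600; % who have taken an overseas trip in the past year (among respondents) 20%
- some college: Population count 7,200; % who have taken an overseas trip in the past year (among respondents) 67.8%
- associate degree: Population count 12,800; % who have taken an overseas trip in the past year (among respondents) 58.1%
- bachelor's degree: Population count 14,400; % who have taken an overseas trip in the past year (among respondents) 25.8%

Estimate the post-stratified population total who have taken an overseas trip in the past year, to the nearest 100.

44,100

Apply each group's respondent rate to its population count:
  no degree: 36,000 × 72.7% = 26,172
  high school: 9,600 × 20% = 1920
  some college: 7,200 × 67.8% = 4881.6
  associate degree: 12,800 × 58.1% = 7436.8
  bachelor's degree: 14,400 × 25.8% = 3715.2
Estimated total = 44125.6 → 44,100.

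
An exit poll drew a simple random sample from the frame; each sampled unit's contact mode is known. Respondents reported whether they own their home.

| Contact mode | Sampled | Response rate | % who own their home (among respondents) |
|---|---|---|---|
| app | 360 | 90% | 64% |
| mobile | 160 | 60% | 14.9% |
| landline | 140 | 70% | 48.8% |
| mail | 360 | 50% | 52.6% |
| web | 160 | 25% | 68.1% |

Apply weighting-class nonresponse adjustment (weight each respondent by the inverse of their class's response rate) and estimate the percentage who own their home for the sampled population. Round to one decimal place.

52.6%

With weight = n_sampled/n_responded per class, the weighted class total is n_sampled:
  app: 360 × 64 = 23,040
  mobile: 160 × 14.9 = 2384
  landline: 140 × 48.8 = 6832
  mail: 360 × 52.6 = 18,936
  web: 160 × 68.1 = 10,896
Adjusted estimate = 62,088 / 1,180 = 52.6169 → 52.6%.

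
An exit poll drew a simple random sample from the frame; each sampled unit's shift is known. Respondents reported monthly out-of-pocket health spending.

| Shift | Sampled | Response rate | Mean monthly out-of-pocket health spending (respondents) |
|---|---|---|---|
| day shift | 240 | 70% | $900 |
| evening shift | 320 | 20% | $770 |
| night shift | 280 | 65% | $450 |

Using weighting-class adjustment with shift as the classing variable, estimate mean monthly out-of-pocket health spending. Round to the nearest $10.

$700

Weighting each respondent by the inverse class response rate inflates each class back to its sampled size, so the class weight is n_sampled:
  day shift: 240 × 900 = 216,000
  evening shift: 320 × 770 = 246,400
  night shift: 280 × 450 = 126,000
Adjusted estimate = 588,400 / 840 = 700.476 → $700.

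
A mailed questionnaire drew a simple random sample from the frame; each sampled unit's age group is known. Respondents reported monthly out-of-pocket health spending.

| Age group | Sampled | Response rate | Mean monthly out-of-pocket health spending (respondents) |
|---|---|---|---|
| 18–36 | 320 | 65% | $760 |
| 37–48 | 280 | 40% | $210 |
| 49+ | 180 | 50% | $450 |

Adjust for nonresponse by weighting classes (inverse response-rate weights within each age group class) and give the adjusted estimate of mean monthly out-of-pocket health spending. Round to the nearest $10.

$490

Weighting each respondent by the inverse class response rate inflates each class back to its sampled size, so the class weight is n_sampled:
  18–36: 320 × 760 = 243,200
  37–48: 280 × 210 = 58,800
  49+: 180 × 450 = 81,000
Adjusted estimate = 383,000 / 780 = 491.026 → $490.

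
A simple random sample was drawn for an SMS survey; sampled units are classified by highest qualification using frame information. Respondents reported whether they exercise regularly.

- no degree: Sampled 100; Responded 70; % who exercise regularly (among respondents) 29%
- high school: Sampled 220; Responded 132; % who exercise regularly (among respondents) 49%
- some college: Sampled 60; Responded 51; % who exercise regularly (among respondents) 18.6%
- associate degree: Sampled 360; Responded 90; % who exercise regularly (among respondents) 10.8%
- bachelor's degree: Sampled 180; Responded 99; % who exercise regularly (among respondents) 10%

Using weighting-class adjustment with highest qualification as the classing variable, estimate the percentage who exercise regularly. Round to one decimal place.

Response rates by class: no degree 70/100 = 70%, high school 132/220 = 60%, some college 51/60 = 85%, associate degree 90/360 = 25%, bachelor's degree 99/180 = 55%.
Weighting each respondent by the inverse class response rate inflates each class back to its sampled size, so the class weight is n_sampled:
  no degree: 100 × 29 = 2900
  high school: 220 × 49 = 10,780
  some college: 60 × 18.6 = 1116
  associate degree: 360 × 10.8 = 3888
  bachelor's degree: 180 × 10 = 1800
Adjusted estimate = 20,484 / 920 = 22.2652 → 22.3%.

22.3%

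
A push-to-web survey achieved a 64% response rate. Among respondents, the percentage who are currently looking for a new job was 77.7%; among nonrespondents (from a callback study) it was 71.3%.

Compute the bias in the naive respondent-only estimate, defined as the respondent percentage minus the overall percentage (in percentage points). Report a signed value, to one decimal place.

+2.3 percentage points

Nonresponse fraction = 1 − 0.64 = 0.36.
Bias = (nonresponse fraction) × (respondent percentage − nonrespondent percentage)
     = 0.36 × (77.7 − 71.3) = 0.36 × 6.4 = 2.304.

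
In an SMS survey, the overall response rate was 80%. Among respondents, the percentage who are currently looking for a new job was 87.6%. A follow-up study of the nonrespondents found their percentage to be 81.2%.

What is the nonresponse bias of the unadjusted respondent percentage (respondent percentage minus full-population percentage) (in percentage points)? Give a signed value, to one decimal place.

+1.3 percentage points

Nonresponse fraction = 1 − 0.8 = 0.2.
Bias = (nonresponse fraction) × (respondent percentage − nonrespondent percentage)
     = 0.2 × (87.6 − 81.2) = 0.2 × 6.4 = 1.28.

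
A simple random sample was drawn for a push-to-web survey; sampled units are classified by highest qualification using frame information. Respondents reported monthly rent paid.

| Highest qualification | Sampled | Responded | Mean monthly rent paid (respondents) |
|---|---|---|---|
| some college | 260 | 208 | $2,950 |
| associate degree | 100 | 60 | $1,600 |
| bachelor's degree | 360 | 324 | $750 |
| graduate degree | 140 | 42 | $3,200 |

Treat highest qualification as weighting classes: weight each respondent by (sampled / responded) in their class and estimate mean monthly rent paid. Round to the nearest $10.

$1,910

Class response rates: some college 208/260 = 80%, associate degree 60/100 = 60%, bachelor's degree 324/360 = 90%, graduate degree 42/140 = 30%.
Each respondent's weight = sampled/responded in their class; summing within a class gives n_sampled, so:
  some college: 260 × 2950 = 767,000
  associate degree: 100 × 1600 = 160,000
  bachelor's degree: 360 × 750 = 270,000
  graduate degree: 140 × 3200 = 448,000
Adjusted estimate = 1,645,000 / 860 = 1912.79 → $1,910.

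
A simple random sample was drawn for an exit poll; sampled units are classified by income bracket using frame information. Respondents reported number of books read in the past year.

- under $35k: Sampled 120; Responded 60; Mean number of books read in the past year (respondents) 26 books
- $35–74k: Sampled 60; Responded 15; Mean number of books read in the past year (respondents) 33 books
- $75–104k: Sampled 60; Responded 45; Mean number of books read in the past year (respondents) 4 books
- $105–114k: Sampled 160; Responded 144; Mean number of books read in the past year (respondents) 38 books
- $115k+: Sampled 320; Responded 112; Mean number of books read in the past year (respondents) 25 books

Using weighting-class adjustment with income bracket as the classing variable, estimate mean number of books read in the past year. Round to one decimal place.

27.0

Response rates by class: under $35k 60/120 = 50%, $35–74k 15/60 = 25%, $75–104k 45/60 = 75%, $105–114k 144/160 = 90%, $115k+ 112/320 = 35%.
Weighting each respondent by the inverse class response rate inflates each class back to its sampled size, so the class weight is n_sampled:
  under $35k: 120 × 26 = 3120
  $35–74k: 60 × 33 = 1980
  $75–104k: 60 × 4 = 240
  $105–114k: 160 × 38 = 6080
  $115k+: 320 × 25 = 8000
Adjusted estimate = 19,420 / 720 = 26.9722 → 27.0.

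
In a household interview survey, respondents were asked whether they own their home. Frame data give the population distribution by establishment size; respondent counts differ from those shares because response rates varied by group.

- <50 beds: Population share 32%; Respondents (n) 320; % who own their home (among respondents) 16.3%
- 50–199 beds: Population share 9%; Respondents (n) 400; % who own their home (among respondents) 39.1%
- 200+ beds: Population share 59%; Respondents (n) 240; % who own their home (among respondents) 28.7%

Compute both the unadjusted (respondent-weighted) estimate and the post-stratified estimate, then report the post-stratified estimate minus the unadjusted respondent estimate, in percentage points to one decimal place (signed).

-3.2 percentage points

Without adjustment, the pooled respondent share is:
  (320/960)×16.3 + (400/960)×39.1 + (240/960)×28.7 = 28.9%
Post-stratified estimate weights by population shares:
  0.32×16.3 + 0.09×39.1 + 0.59×28.7 = 25.668%
Difference = 25.668 − 28.9 = -3.232 pp.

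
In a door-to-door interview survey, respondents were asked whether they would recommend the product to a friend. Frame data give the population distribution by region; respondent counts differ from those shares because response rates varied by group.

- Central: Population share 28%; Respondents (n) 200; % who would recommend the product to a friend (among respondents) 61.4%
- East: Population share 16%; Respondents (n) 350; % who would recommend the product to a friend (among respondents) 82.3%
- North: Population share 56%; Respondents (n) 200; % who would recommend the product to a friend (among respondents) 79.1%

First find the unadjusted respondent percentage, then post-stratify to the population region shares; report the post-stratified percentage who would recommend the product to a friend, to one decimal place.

Unadjusted (pooled respondent) estimate weights by respondent counts:
  (200/750)×61.4 + (350/750)×82.3 + (200/750)×79.1 = 75.8733%
Post-stratifying to population shares instead:
  0.28×61.4 + 0.16×82.3 + 0.56×79.1 = 74.656%

74.7%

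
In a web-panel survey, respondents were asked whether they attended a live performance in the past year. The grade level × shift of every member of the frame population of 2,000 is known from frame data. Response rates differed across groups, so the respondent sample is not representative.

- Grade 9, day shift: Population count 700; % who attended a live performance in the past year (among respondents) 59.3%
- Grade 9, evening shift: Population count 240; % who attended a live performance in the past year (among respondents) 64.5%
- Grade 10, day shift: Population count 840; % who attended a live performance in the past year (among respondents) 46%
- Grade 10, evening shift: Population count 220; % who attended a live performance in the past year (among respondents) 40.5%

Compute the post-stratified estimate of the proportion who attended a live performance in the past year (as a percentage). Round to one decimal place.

Post-stratification weights by population share, not respondent share:
  Grade 9, day shift: (700/2,000) × 59.3 = 20.755
  Grade 9, evening shift: (240/2,000) × 64.5 = 7.74
  Grade 10, day shift: (840/2,000) × 46 = 19.32
  Grade 10, evening shift: (220/2,000) × 40.5 = 4.455
Post-stratified estimate = 52.27 → 52.3%.

52.3%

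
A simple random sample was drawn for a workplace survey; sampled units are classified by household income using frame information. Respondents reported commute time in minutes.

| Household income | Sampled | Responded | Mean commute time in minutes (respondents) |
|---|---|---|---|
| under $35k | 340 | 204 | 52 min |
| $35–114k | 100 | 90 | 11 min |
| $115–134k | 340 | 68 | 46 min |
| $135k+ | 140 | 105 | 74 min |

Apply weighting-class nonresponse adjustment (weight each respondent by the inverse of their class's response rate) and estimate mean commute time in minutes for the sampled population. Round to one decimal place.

Response rates by class: under $35k 204/340 = 60%, $35–114k 90/100 = 90%, $115–134k 68/340 = 20%, $135k+ 105/140 = 75%.
Weighting each respondent by the inverse class response rate inflates each class back to its sampled size, so the class weight is n_sampled:
  under $35k: 340 × 52 = 17,680
  $35–114k: 100 × 11 = 1100
  $115–134k: 340 × 46 = 15,640
  $135k+: 140 × 74 = 10,360
Adjusted estimate = 44,780 / 920 = 48.6739 → 48.7.

48.7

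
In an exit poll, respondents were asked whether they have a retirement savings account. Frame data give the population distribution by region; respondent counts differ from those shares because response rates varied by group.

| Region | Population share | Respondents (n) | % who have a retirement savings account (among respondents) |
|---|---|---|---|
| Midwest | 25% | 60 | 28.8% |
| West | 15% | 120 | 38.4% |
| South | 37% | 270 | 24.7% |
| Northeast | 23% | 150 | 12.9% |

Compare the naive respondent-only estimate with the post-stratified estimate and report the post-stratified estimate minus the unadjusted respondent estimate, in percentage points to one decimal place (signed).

Unadjusted (pooled respondent) estimate weights by respondent counts:
  (60/600)×28.8 + (120/600)×38.4 + (270/600)×24.7 + (150/600)×12.9 = 24.9%
Post-stratifying to population shares instead:
  0.25×28.8 + 0.15×38.4 + 0.37×24.7 + 0.23×12.9 = 25.066%
Difference = 25.066 − 24.9 = 0.166 pp.

+0.2 percentage points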